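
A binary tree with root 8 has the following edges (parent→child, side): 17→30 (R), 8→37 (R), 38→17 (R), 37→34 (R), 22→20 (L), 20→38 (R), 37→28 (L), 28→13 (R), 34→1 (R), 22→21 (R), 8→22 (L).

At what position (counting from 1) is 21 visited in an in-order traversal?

6

In-order visits the left subtree, then the node, then the right subtree.
At 8: go left to 22.
  At 22: go left to 20.
    At 20: no left child.
    Visit 20.
    At 20: go right to 38.
      At 38: no left child.
      Visit 38.
      At 38: go right to 17.
        At 17: no left child.
        Visit 17.
        At 17: go right to 30.
          30 is a leaf — visit 30.
  Visit 22.
  At 22: go right to 21.
    21 is a leaf — visit 21.
Visit 8.
At 8: go right to 37.
  At 37: go left to 28.
    At 28: no left child.
    Visit 28.
    At 28: go right to 13.
      13 is a leaf — visit 13.
  Visit 37.
  At 37: go right to 34.
    At 34: no left child.
    Visit 34.
    At 34: go right to 1.
      1 is a leaf — visit 1.
Full in-order sequence: 20, 38, 17, 30, 22, 21, 8, 28, 13, 37, 34, 1.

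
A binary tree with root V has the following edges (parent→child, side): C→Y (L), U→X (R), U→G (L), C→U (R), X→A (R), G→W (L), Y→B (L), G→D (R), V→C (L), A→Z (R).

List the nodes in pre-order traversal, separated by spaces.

V C Y B U G W D X A Z

Pre-order visits the node, then its left subtree, then its right subtree.
Visit V.
At V: go left to C.
  Visit C.
  At C: go left to Y.
    Visit Y.
    At Y: go left to B.
      B is a leaf — visit B.
    At Y: no right child.
  At C: go right to U.
    Visit U.
    At U: go left to G.
      Visit G.
      At G: go left to W.
        W is a leaf — visit W.
      At G: go right to D.
        D is a leaf — visit D.
    At U: go right to X.
      Visit X.
      At X: no left child.
      At X: go right to A.
        Visit A.
        At A: no left child.
        At A: go right to Z.
          Z is a leaf — visit Z.
At V: no right child.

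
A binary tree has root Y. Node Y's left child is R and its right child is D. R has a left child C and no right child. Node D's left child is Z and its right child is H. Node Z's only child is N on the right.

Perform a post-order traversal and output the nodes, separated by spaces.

C R N Z H D Y

Post-order visits the left subtree, then the right subtree, then the node.
At Y: go left to R.
  At R: go left to C.
    C is a leaf — visit C.
  At R: no right child.
  Visit R.
At Y: go right to D.
  At D: go left to Z.
    At Z: no left child.
    At Z: go right to N.
      N is a leaf — visit N.
    Visit Z.
  At D: go right to H.
    H is a leaf — visit H.
  Visit D.
Visit Y.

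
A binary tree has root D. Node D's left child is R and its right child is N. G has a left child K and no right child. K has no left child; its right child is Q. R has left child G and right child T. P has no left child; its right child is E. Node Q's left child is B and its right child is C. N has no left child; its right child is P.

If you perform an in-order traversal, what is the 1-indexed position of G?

In-order visits the left subtree, then the node, then the right subtree.
At D: go left to R.
  At R: go left to G.
    At G: go left to K.
      At K: no left child.
      Visit K.
      At K: go right to Q.
        At Q: go left to B.
          B is a leaf — visit B.
        Visit Q.
        At Q: go right to C.
          C is a leaf — visit C.
    Visit G.
    At G: no right child.
  Visit R.
  At R: go right to T.
    T is a leaf — visit T.
Visit D.
At D: go right to N.
  At N: no left child.
  Visit N.
  At N: go right to P.
    At P: no left child.
    Visit P.
    At P: go right to E.
      E is a leaf — visit E.
Full in-order sequence: K, B, Q, C, G, R, T, D, N, P, E.

5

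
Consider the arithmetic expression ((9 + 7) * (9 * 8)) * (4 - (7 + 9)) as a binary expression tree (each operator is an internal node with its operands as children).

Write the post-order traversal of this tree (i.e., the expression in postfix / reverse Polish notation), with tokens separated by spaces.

9 7 + 9 8 * * 4 7 9 + - *

Post-order on an expression tree gives postfix notation: for each operator, emit left operand, right operand, then the operator.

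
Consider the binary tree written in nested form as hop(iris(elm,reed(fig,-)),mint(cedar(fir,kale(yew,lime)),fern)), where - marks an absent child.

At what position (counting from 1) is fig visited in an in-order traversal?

In-order visits the left subtree, then the node, then the right subtree.
At hop: go left to iris.
  At iris: go left to elm.
    elm is a leaf — visit elm.
  Visit iris.
  At iris: go right to reed.
    At reed: go left to fig.
      fig is a leaf — visit fig.
    Visit reed.
    At reed: no right child.
Visit hop.
At hop: go right to mint.
  At mint: go left to cedar.
    At cedar: go left to fir.
      fir is a leaf — visit fir.
    Visit cedar.
    At cedar: go right to kale.
      At kale: go left to yew.
        yew is a leaf — visit yew.
      Visit kale.
      At kale: go right to lime.
        lime is a leaf — visit lime.
  Visit mint.
  At mint: go right to fern.
    fern is a leaf — visit fern.
Full in-order sequence: elm, iris, fig, reed, hop, fir, cedar, yew, kale, lime, mint, fern.

3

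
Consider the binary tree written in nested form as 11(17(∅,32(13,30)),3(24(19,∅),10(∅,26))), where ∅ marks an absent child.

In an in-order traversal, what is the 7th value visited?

24

In-order visits the left subtree, then the node, then the right subtree.
At 11: go left to 17.
  At 17: no left child.
  Visit 17.
  At 17: go right to 32.
    At 32: go left to 13.
      13 is a leaf — visit 13.
    Visit 32.
    At 32: go right to 30.
      30 is a leaf — visit 30.
Visit 11.
At 11: go right to 3.
  At 3: go left to 24.
    At 24: go left to 19.
      19 is a leaf — visit 19.
    Visit 24.
    At 24: no right child.
  Visit 3.
  At 3: go right to 10.
    At 10: no left child.
    Visit 10.
    At 10: go right to 26.
      26 is a leaf — visit 26.
Full in-order sequence: 17, 13, 32, 30, 11, 19, 24, 3, 10, 26.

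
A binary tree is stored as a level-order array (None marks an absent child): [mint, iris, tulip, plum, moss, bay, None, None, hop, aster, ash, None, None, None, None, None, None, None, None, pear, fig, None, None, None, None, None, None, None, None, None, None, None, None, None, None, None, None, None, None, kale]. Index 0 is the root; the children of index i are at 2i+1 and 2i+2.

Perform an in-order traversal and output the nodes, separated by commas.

In-order visits the left subtree, then the node, then the right subtree.
At mint: go left to iris.
  At iris: go left to plum.
    At plum: no left child.
    Visit plum.
    At plum: go right to hop.
      hop is a leaf — visit hop.
  Visit iris.
  At iris: go right to moss.
    At moss: go left to aster.
      At aster: go left to pear.
        At pear: go left to kale.
          kale is a leaf — visit kale.
        Visit pear.
        At pear: no right child.
      Visit aster.
      At aster: go right to fig.
        fig is a leaf — visit fig.
    Visit moss.
    At moss: go right to ash.
      ash is a leaf — visit ash.
Visit mint.
At mint: go right to tulip.
  At tulip: go left to bay.
    bay is a leaf — visit bay.
  Visit tulip.
  At tulip: no right child.

plum, hop, iris, kale, pear, aster, fig, moss, ash, mint, bay, tulip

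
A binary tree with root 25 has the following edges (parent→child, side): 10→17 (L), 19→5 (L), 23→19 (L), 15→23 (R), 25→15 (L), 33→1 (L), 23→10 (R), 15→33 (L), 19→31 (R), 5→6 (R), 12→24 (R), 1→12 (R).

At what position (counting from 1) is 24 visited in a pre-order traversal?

6

Pre-order visits the node, then its left subtree, then its right subtree.
Visit 25.
At 25: go left to 15.
  Visit 15.
  At 15: go left to 33.
    Visit 33.
    At 33: go left to 1.
      Visit 1.
      At 1: no left child.
      At 1: go right to 12.
        Visit 12.
        At 12: no left child.
        At 12: go right to 24.
          24 is a leaf — visit 24.
    At 33: no right child.
  At 15: go right to 23.
    Visit 23.
    At 23: go left to 19.
      Visit 19.
      At 19: go left to 5.
        Visit 5.
        At 5: no left child.
        At 5: go right to 6.
          6 is a leaf — visit 6.
      At 19: go right to 31.
        31 is a leaf — visit 31.
    At 23: go right to 10.
      Visit 10.
      At 10: go left to 17.
        17 is a leaf — visit 17.
      At 10: no right child.
At 25: no right child.
Full pre-order sequence: 25, 15, 33, 1, 12, 24, 23, 19, 5, 6, 31, 10, 17.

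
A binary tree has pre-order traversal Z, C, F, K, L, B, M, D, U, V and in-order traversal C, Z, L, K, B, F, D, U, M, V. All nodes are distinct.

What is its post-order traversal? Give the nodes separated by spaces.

C L B K U D V M F Z

The first element of pre-order is the root; it splits in-order into left and right subtrees.
Root Z: left subtree has 1 node {C}, right has 8 {L, K, B, F, D, U, M, V}.
  Root F: left subtree has 3 nodes {L, K, B}, right has 4 {D, U, M, V}.
    Root K: left subtree has 1 node {L}, right has 1 {B}.
    Root M: left subtree has 2 nodes {D, U}, right has 1 {V}.
      Root D: left subtree has 0 nodes { }, right has 1 {U}.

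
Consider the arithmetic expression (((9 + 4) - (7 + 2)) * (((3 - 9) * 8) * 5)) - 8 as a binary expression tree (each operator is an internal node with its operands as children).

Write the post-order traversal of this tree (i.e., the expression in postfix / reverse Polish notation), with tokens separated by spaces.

Post-order on an expression tree gives postfix notation: for each operator, emit left operand, right operand, then the operator.

9 4 + 7 2 + - 3 9 - 8 * 5 * * 8 -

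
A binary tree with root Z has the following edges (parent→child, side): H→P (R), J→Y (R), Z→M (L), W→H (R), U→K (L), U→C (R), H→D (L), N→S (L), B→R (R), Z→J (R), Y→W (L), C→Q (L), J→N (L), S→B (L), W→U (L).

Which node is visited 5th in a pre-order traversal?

Pre-order visits the node, then its left subtree, then its right subtree.
Visit Z.
At Z: go left to M.
  M is a leaf — visit M.
At Z: go right to J.
  Visit J.
  At J: go left to N.
    Visit N.
    At N: go left to S.
      Visit S.
      At S: go left to B.
        Visit B.
        At B: no left child.
        At B: go right to R.
          R is a leaf — visit R.
      At S: no right child.
    At N: no right child.
  At J: go right to Y.
    Visit Y.
    At Y: go left to W.
      Visit W.
      At W: go left to U.
        Visit U.
        At U: go left to K.
          K is a leaf — visit K.
        At U: go right to C.
          Visit C.
          At C: go left to Q.
            Q is a leaf — visit Q.
          At C: no right child.
      At W: go right to H.
        Visit H.
        At H: go left to D.
          D is a leaf — visit D.
        At H: go right to P.
          P is a leaf — visit P.
    At Y: no right child.
Full pre-order sequence: Z, M, J, N, S, B, R, Y, W, U, K, C, Q, H, D, P.

S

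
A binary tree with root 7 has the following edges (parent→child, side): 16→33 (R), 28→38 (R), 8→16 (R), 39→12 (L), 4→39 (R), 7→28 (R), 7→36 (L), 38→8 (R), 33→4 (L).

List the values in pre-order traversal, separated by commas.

7, 36, 28, 38, 8, 16, 33, 4, 39, 12

Pre-order visits the node, then its left subtree, then its right subtree.
Visit 7.
At 7: go left to 36.
  36 is a leaf — visit 36.
At 7: go right to 28.
  Visit 28.
  At 28: no left child.
  At 28: go right to 38.
    Visit 38.
    At 38: no left child.
    At 38: go right to 8.
      Visit 8.
      At 8: no left child.
      At 8: go right to 16.
        Visit 16.
        At 16: no left child.
        At 16: go right to 33.
          Visit 33.
          At 33: go left to 4.
            Visit 4.
            At 4: no left child.
            At 4: go right to 39.
              Visit 39.
              At 39: go left to 12.
                12 is a leaf — visit 12.
              At 39: no right child.
          At 33: no right child.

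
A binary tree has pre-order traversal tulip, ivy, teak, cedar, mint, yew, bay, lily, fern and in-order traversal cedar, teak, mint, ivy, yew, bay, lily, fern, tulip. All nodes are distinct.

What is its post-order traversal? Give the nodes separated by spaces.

The first element of pre-order is the root; it splits in-order into left and right subtrees.
Root tulip: left subtree has 8 nodes {cedar, teak, mint, ivy, yew, bay, lily, fern}, right has 0 { }.
  Root ivy: left subtree has 3 nodes {cedar, teak, mint}, right has 4 {yew, bay, lily, fern}.
    Root teak: left subtree has 1 node {cedar}, right has 1 {mint}.
    Root yew: left subtree has 0 nodes { }, right has 3 {bay, lily, fern}.
      Root bay: left subtree has 0 nodes { }, right has 2 {lily, fern}.
        Root lily: left subtree has 0 nodes { }, right has 1 {fern}.

cedar mint teak fern lily bay yew ivy tulip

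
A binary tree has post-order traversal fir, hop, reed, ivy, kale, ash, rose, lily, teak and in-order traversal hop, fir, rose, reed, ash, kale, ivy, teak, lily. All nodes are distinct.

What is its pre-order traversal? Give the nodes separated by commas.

teak, rose, hop, fir, ash, reed, kale, ivy, lily

The last element of post-order is the root; it splits in-order into left and right subtrees.
Root teak: left subtree has 7 nodes {hop, fir, rose, reed, ash, kale, ivy}, right has 1 {lily}.
  Root rose: left subtree has 2 nodes {hop, fir}, right has 4 {reed, ash, kale, ivy}.
    Root hop: left subtree has 0 nodes { }, right has 1 {fir}.
    Root ash: left subtree has 1 node {reed}, right has 2 {kale, ivy}.
      Root kale: left subtree has 0 nodes { }, right has 1 {ivy}.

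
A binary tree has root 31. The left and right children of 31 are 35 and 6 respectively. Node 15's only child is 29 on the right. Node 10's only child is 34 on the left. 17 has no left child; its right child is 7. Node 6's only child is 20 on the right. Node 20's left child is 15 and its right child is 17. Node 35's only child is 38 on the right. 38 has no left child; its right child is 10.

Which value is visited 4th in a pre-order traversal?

Pre-order visits the node, then its left subtree, then its right subtree.
Visit 31.
At 31: go left to 35.
  Visit 35.
  At 35: no left child.
  At 35: go right to 38.
    Visit 38.
    At 38: no left child.
    At 38: go right to 10.
      Visit 10.
      At 10: go left to 34.
        34 is a leaf — visit 34.
      At 10: no right child.
At 31: go right to 6.
  Visit 6.
  At 6: no left child.
  At 6: go right to 20.
    Visit 20.
    At 20: go left to 15.
      Visit 15.
      At 15: no left child.
      At 15: go right to 29.
        29 is a leaf — visit 29.
    At 20: go right to 17.
      Visit 17.
      At 17: no left child.
      At 17: go right to 7.
        7 is a leaf — visit 7.
Full pre-order sequence: 31, 35, 38, 10, 34, 6, 20, 15, 29, 17, 7.

10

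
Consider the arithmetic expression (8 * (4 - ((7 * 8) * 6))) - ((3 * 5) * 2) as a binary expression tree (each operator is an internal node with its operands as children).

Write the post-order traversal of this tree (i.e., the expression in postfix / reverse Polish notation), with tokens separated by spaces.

8 4 7 8 * 6 * - * 3 5 * 2 * -

Post-order on an expression tree gives postfix notation: for each operator, emit left operand, right operand, then the operator.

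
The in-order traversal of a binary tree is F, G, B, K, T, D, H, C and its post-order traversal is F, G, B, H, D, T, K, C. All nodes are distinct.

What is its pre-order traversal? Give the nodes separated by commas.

C, K, B, G, F, T, D, H

The last element of post-order is the root; it splits in-order into left and right subtrees.
Root C: left subtree has 7 nodes {F, G, B, K, T, D, H}, right has 0 { }.
  Root K: left subtree has 3 nodes {F, G, B}, right has 3 {T, D, H}.
    Root B: left subtree has 2 nodes {F, G}, right has 0 { }.
      Root G: left subtree has 1 node {F}, right has 0 { }.
    Root T: left subtree has 0 nodes { }, right has 2 {D, H}.
      Root D: left subtree has 0 nodes { }, right has 1 {H}.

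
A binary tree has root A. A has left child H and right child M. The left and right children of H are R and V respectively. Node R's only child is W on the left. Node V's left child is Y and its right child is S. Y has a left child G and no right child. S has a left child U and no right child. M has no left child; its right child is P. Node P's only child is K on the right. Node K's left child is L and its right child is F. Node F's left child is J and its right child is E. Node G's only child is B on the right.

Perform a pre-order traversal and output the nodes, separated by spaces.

A H R W V Y G B S U M P K L F J E

Pre-order visits the node, then its left subtree, then its right subtree.
Visit A.
At A: go left to H.
  Visit H.
  At H: go left to R.
    Visit R.
    At R: go left to W.
      W is a leaf — visit W.
    At R: no right child.
  At H: go right to V.
    Visit V.
    At V: go left to Y.
      Visit Y.
      At Y: go left to G.
        Visit G.
        At G: no left child.
        At G: go right to B.
          B is a leaf — visit B.
      At Y: no right child.
    At V: go right to S.
      Visit S.
      At S: go left to U.
        U is a leaf — visit U.
      At S: no right child.
At A: go right to M.
  Visit M.
  At M: no left child.
  At M: go right to P.
    Visit P.
    At P: no left child.
    At P: go right to K.
      Visit K.
      At K: go left to L.
        L is a leaf — visit L.
      At K: go right to F.
        Visit F.
        At F: go left to J.
          J is a leaf — visit J.
        At F: go right to E.
          E is a leaf — visit E.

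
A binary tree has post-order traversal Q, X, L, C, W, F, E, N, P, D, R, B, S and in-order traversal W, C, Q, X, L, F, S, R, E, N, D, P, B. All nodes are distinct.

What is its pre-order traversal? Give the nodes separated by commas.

S, F, W, C, L, X, Q, B, R, D, N, E, P

The last element of post-order is the root; it splits in-order into left and right subtrees.
Root S: left subtree has 6 nodes {W, C, Q, X, L, F}, right has 6 {R, E, N, D, P, B}.
  Root F: left subtree has 5 nodes {W, C, Q, X, L}, right has 0 { }.
    Root W: left subtree has 0 nodes { }, right has 4 {C, Q, X, L}.
      Root C: left subtree has 0 nodes { }, right has 3 {Q, X, L}.
        Root L: left subtree has 2 nodes {Q, X}, right has 0 { }.
          Root X: left subtree has 1 node {Q}, right has 0 { }.
  Root B: left subtree has 5 nodes {R, E, N, D, P}, right has 0 { }.
    Root R: left subtree has 0 nodes { }, right has 4 {E, N, D, P}.
      Root D: left subtree has 2 nodes {E, N}, right has 1 {P}.
        Root N: left subtree has 1 node {E}, right has 0 { }.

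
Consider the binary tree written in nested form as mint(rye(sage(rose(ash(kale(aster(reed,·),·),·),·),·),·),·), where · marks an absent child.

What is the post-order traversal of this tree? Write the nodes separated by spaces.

reed aster kale ash rose sage rye mint

Post-order visits the left subtree, then the right subtree, then the node.
At mint: go left to rye.
  At rye: go left to sage.
    At sage: go left to rose.
      At rose: go left to ash.
        At ash: go left to kale.
          At kale: go left to aster.
            At aster: go left to reed.
              reed is a leaf — visit reed.
            At aster: no right child.
            Visit aster.
          At kale: no right child.
          Visit kale.
        At ash: no right child.
        Visit ash.
      At rose: no right child.
      Visit rose.
    At sage: no right child.
    Visit sage.
  At rye: no right child.
  Visit rye.
At mint: no right child.
Visit mint.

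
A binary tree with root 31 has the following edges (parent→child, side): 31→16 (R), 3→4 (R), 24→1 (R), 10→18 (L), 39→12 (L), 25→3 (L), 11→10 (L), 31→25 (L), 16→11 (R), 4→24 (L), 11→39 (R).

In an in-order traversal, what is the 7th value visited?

16

In-order visits the left subtree, then the node, then the right subtree.
At 31: go left to 25.
  At 25: go left to 3.
    At 3: no left child.
    Visit 3.
    At 3: go right to 4.
      At 4: go left to 24.
        At 24: no left child.
        Visit 24.
        At 24: go right to 1.
          1 is a leaf — visit 1.
      Visit 4.
      At 4: no right child.
  Visit 25.
  At 25: no right child.
Visit 31.
At 31: go right to 16.
  At 16: no left child.
  Visit 16.
  At 16: go right to 11.
    At 11: go left to 10.
      At 10: go left to 18.
        18 is a leaf — visit 18.
      Visit 10.
      At 10: no right child.
    Visit 11.
    At 11: go right to 39.
      At 39: go left to 12.
        12 is a leaf — visit 12.
      Visit 39.
      At 39: no right child.
Full in-order sequence: 3, 24, 1, 4, 25, 31, 16, 18, 10, 11, 12, 39.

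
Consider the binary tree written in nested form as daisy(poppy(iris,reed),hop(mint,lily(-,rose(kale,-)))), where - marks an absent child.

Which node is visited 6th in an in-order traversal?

In-order visits the left subtree, then the node, then the right subtree.
At daisy: go left to poppy.
  At poppy: go left to iris.
    iris is a leaf — visit iris.
  Visit poppy.
  At poppy: go right to reed.
    reed is a leaf — visit reed.
Visit daisy.
At daisy: go right to hop.
  At hop: go left to mint.
    mint is a leaf — visit mint.
  Visit hop.
  At hop: go right to lily.
    At lily: no left child.
    Visit lily.
    At lily: go right to rose.
      At rose: go left to kale.
        kale is a leaf — visit kale.
      Visit rose.
      At rose: no right child.
Full in-order sequence: iris, poppy, reed, daisy, mint, hop, lily, kale, rose.

hop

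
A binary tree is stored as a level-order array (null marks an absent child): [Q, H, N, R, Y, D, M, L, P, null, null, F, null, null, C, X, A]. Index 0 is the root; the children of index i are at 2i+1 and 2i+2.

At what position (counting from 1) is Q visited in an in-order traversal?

In-order visits the left subtree, then the node, then the right subtree.
At Q: go left to H.
  At H: go left to R.
    At R: go left to L.
      At L: go left to X.
        X is a leaf — visit X.
      Visit L.
      At L: go right to A.
        A is a leaf — visit A.
    Visit R.
    At R: go right to P.
      P is a leaf — visit P.
  Visit H.
  At H: go right to Y.
    Y is a leaf — visit Y.
Visit Q.
At Q: go right to N.
  At N: go left to D.
    At D: go left to F.
      F is a leaf — visit F.
    Visit D.
    At D: no right child.
  Visit N.
  At N: go right to M.
    At M: no left child.
    Visit M.
    At M: go right to C.
      C is a leaf — visit C.
Full in-order sequence: X, L, A, R, P, H, Y, Q, F, D, N, M, C.

8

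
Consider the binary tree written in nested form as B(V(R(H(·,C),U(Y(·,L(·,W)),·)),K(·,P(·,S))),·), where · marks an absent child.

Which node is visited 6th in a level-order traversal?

U

Level-order visits nodes level by level from the root, left to right within each level.
Level 0: B
Level 1: V
Level 2: R, K
Level 3: H, U, P
Level 4: C, Y, S
Level 5: L
Level 6: W
Full level-order sequence: B, V, R, K, H, U, P, C, Y, S, L, W.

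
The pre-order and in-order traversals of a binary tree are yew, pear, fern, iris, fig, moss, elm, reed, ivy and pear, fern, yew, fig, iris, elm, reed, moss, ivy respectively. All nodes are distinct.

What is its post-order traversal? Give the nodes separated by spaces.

fern pear fig reed elm ivy moss iris yew

The first element of pre-order is the root; it splits in-order into left and right subtrees.
Root yew: left subtree has 2 nodes {pear, fern}, right has 6 {fig, iris, elm, reed, moss, ivy}.
  Root pear: left subtree has 0 nodes { }, right has 1 {fern}.
  Root iris: left subtree has 1 node {fig}, right has 4 {elm, reed, moss, ivy}.
    Root moss: left subtree has 2 nodes {elm, reed}, right has 1 {ivy}.
      Root elm: left subtree has 0 nodes { }, right has 1 {reed}.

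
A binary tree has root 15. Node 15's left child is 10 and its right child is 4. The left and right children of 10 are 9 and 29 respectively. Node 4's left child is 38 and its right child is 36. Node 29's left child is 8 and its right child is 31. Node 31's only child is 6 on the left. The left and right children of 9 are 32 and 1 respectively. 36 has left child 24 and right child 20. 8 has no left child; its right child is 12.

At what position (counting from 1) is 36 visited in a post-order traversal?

13

Post-order visits the left subtree, then the right subtree, then the node.
At 15: go left to 10.
  At 10: go left to 9.
    At 9: go left to 32.
      32 is a leaf — visit 32.
    At 9: go right to 1.
      1 is a leaf — visit 1.
    Visit 9.
  At 10: go right to 29.
    At 29: go left to 8.
      At 8: no left child.
      At 8: go right to 12.
        12 is a leaf — visit 12.
      Visit 8.
    At 29: go right to 31.
      At 31: go left to 6.
        6 is a leaf — visit 6.
      At 31: no right child.
      Visit 31.
    Visit 29.
  Visit 10.
At 15: go right to 4.
  At 4: go left to 38.
    38 is a leaf — visit 38.
  At 4: go right to 36.
    At 36: go left to 24.
      24 is a leaf — visit 24.
    At 36: go right to 20.
      20 is a leaf — visit 20.
    Visit 36.
  Visit 4.
Visit 15.
Full post-order sequence: 32, 1, 9, 12, 8, 6, 31, 29, 10, 38, 24, 20, 36, 4, 15.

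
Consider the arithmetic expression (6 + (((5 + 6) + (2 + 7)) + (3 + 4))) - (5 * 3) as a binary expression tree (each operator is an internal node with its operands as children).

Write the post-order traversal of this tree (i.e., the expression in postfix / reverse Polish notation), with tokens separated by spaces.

Post-order on an expression tree gives postfix notation: for each operator, emit left operand, right operand, then the operator.

6 5 6 + 2 7 + + 3 4 + + + 5 3 * -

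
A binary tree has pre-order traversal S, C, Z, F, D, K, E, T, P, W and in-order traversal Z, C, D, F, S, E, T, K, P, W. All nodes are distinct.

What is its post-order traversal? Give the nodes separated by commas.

The first element of pre-order is the root; it splits in-order into left and right subtrees.
Root S: left subtree has 4 nodes {Z, C, D, F}, right has 5 {E, T, K, P, W}.
  Root C: left subtree has 1 node {Z}, right has 2 {D, F}.
    Root F: left subtree has 1 node {D}, right has 0 { }.
  Root K: left subtree has 2 nodes {E, T}, right has 2 {P, W}.
    Root E: left subtree has 0 nodes { }, right has 1 {T}.
    Root P: left subtree has 0 nodes { }, right has 1 {W}.

Z, D, F, C, T, E, W, P, K, S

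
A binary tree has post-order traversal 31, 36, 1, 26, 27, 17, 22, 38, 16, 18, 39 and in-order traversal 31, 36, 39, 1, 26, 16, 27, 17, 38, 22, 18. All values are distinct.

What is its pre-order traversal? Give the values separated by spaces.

39 36 31 18 16 26 1 38 17 27 22

The last element of post-order is the root; it splits in-order into left and right subtrees.
Root 39: left subtree has 2 nodes {31, 36}, right has 8 {1, 26, 16, 27, 17, 38, 22, 18}.
  Root 36: left subtree has 1 node {31}, right has 0 { }.
  Root 18: left subtree has 7 nodes {1, 26, 16, 27, 17, 38, 22}, right has 0 { }.
    Root 16: left subtree has 2 nodes {1, 26}, right has 4 {27, 17, 38, 22}.
      Root 26: left subtree has 1 node {1}, right has 0 { }.
      Root 38: left subtree has 2 nodes {27, 17}, right has 1 {22}.
        Root 17: left subtree has 1 node {27}, right has 0 { }.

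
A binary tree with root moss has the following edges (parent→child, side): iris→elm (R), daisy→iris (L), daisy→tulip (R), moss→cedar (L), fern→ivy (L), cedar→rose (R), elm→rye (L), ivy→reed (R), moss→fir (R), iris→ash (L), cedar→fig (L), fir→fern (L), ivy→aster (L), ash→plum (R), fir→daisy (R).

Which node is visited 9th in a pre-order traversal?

Pre-order visits the node, then its left subtree, then its right subtree.
Visit moss.
At moss: go left to cedar.
  Visit cedar.
  At cedar: go left to fig.
    fig is a leaf — visit fig.
  At cedar: go right to rose.
    rose is a leaf — visit rose.
At moss: go right to fir.
  Visit fir.
  At fir: go left to fern.
    Visit fern.
    At fern: go left to ivy.
      Visit ivy.
      At ivy: go left to aster.
        aster is a leaf — visit aster.
      At ivy: go right to reed.
        reed is a leaf — visit reed.
    At fern: no right child.
  At fir: go right to daisy.
    Visit daisy.
    At daisy: go left to iris.
      Visit iris.
      At iris: go left to ash.
        Visit ash.
        At ash: no left child.
        At ash: go right to plum.
          plum is a leaf — visit plum.
      At iris: go right to elm.
        Visit elm.
        At elm: go left to rye.
          rye is a leaf — visit rye.
        At elm: no right child.
    At daisy: go right to tulip.
      tulip is a leaf — visit tulip.
Full pre-order sequence: moss, cedar, fig, rose, fir, fern, ivy, aster, reed, daisy, iris, ash, plum, elm, rye, tulip.

reed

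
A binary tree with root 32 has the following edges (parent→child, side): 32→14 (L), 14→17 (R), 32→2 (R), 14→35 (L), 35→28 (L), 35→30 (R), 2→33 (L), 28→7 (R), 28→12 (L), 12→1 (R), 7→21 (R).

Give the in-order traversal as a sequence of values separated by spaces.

12 1 28 7 21 35 30 14 17 32 33 2

In-order visits the left subtree, then the node, then the right subtree.
At 32: go left to 14.
  At 14: go left to 35.
    At 35: go left to 28.
      At 28: go left to 12.
        At 12: no left child.
        Visit 12.
        At 12: go right to 1.
          1 is a leaf — visit 1.
      Visit 28.
      At 28: go right to 7.
        At 7: no left child.
        Visit 7.
        At 7: go right to 21.
          21 is a leaf — visit 21.
    Visit 35.
    At 35: go right to 30.
      30 is a leaf — visit 30.
  Visit 14.
  At 14: go right to 17.
    17 is a leaf — visit 17.
Visit 32.
At 32: go right to 2.
  At 2: go left to 33.
    33 is a leaf — visit 33.
  Visit 2.
  At 2: no right child.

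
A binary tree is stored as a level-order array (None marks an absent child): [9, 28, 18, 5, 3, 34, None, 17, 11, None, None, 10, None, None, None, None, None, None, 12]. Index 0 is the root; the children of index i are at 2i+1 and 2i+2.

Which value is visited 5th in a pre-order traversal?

Pre-order visits the node, then its left subtree, then its right subtree.
Visit 9.
At 9: go left to 28.
  Visit 28.
  At 28: go left to 5.
    Visit 5.
    At 5: go left to 17.
      17 is a leaf — visit 17.
    At 5: go right to 11.
      Visit 11.
      At 11: no left child.
      At 11: go right to 12.
        12 is a leaf — visit 12.
  At 28: go right to 3.
    3 is a leaf — visit 3.
At 9: go right to 18.
  Visit 18.
  At 18: go left to 34.
    Visit 34.
    At 34: go left to 10.
      10 is a leaf — visit 10.
    At 34: no right child.
  At 18: no right child.
Full pre-order sequence: 9, 28, 5, 17, 11, 12, 3, 18, 34, 10.

11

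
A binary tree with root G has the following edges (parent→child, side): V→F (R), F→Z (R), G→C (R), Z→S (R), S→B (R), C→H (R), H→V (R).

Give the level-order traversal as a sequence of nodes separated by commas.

G, C, H, V, F, Z, S, B

Level-order visits nodes level by level from the root, left to right within each level.
Level 0: G
Level 1: C
Level 2: H
Level 3: V
Level 4: F
Level 5: Z
Level 6: S
Level 7: B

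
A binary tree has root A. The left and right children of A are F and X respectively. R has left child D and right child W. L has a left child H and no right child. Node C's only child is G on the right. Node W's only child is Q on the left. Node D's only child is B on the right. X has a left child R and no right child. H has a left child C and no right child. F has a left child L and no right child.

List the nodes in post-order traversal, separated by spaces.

G C H L F B D Q W R X A

Post-order visits the left subtree, then the right subtree, then the node.
At A: go left to F.
  At F: go left to L.
    At L: go left to H.
      At H: go left to C.
        At C: no left child.
        At C: go right to G.
          G is a leaf — visit G.
        Visit C.
      At H: no right child.
      Visit H.
    At L: no right child.
    Visit L.
  At F: no right child.
  Visit F.
At A: go right to X.
  At X: go left to R.
    At R: go left to D.
      At D: no left child.
      At D: go right to B.
        B is a leaf — visit B.
      Visit D.
    At R: go right to W.
      At W: go left to Q.
        Q is a leaf — visit Q.
      At W: no right child.
      Visit W.
    Visit R.
  At X: no right child.
  Visit X.
Visit A.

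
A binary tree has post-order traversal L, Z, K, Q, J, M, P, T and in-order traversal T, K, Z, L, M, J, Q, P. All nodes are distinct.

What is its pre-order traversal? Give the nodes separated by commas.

T, P, M, K, Z, L, J, Q

The last element of post-order is the root; it splits in-order into left and right subtrees.
Root T: left subtree has 0 nodes { }, right has 7 {K, Z, L, M, J, Q, P}.
  Root P: left subtree has 6 nodes {K, Z, L, M, J, Q}, right has 0 { }.
    Root M: left subtree has 3 nodes {K, Z, L}, right has 2 {J, Q}.
      Root K: left subtree has 0 nodes { }, right has 2 {Z, L}.
        Root Z: left subtree has 0 nodes { }, right has 1 {L}.
      Root J: left subtree has 0 nodes { }, right has 1 {Q}.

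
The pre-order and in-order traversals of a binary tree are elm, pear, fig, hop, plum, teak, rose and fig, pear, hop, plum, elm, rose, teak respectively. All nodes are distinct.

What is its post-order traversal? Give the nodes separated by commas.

The first element of pre-order is the root; it splits in-order into left and right subtrees.
Root elm: left subtree has 4 nodes {fig, pear, hop, plum}, right has 2 {rose, teak}.
  Root pear: left subtree has 1 node {fig}, right has 2 {hop, plum}.
    Root hop: left subtree has 0 nodes { }, right has 1 {plum}.
  Root teak: left subtree has 1 node {rose}, right has 0 { }.

fig, plum, hop, pear, rose, teak, elm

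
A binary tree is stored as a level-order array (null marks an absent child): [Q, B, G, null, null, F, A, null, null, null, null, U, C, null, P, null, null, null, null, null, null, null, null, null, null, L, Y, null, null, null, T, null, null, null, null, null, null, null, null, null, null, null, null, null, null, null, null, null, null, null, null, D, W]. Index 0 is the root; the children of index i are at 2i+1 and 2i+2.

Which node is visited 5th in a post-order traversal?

Post-order visits the left subtree, then the right subtree, then the node.
At Q: go left to B.
  B is a leaf — visit B.
At Q: go right to G.
  At G: go left to F.
    At F: go left to U.
      U is a leaf — visit U.
    At F: go right to C.
      At C: go left to L.
        At L: go left to D.
          D is a leaf — visit D.
        At L: go right to W.
          W is a leaf — visit W.
        Visit L.
      At C: go right to Y.
        Y is a leaf — visit Y.
      Visit C.
    Visit F.
  At G: go right to A.
    At A: no left child.
    At A: go right to P.
      At P: no left child.
      At P: go right to T.
        T is a leaf — visit T.
      Visit P.
    Visit A.
  Visit G.
Visit Q.
Full post-order sequence: B, U, D, W, L, Y, C, F, T, P, A, G, Q.

L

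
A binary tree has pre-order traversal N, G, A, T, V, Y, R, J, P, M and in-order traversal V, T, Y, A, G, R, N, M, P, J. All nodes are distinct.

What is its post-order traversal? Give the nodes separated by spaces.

V Y T A R G M P J N

The first element of pre-order is the root; it splits in-order into left and right subtrees.
Root N: left subtree has 6 nodes {V, T, Y, A, G, R}, right has 3 {M, P, J}.
  Root G: left subtree has 4 nodes {V, T, Y, A}, right has 1 {R}.
    Root A: left subtree has 3 nodes {V, T, Y}, right has 0 { }.
      Root T: left subtree has 1 node {V}, right has 1 {Y}.
  Root J: left subtree has 2 nodes {M, P}, right has 0 { }.
    Root P: left subtree has 1 node {M}, right has 0 { }.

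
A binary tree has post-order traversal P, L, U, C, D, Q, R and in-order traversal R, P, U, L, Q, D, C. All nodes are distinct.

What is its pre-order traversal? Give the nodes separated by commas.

The last element of post-order is the root; it splits in-order into left and right subtrees.
Root R: left subtree has 0 nodes { }, right has 6 {P, U, L, Q, D, C}.
  Root Q: left subtree has 3 nodes {P, U, L}, right has 2 {D, C}.
    Root U: left subtree has 1 node {P}, right has 1 {L}.
    Root D: left subtree has 0 nodes { }, right has 1 {C}.

R, Q, U, P, L, D, C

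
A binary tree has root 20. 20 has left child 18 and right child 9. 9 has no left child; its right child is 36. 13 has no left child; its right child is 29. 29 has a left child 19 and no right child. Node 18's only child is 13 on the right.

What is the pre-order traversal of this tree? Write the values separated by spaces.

Pre-order visits the node, then its left subtree, then its right subtree.
Visit 20.
At 20: go left to 18.
  Visit 18.
  At 18: no left child.
  At 18: go right to 13.
    Visit 13.
    At 13: no left child.
    At 13: go right to 29.
      Visit 29.
      At 29: go left to 19.
        19 is a leaf — visit 19.
      At 29: no right child.
At 20: go right to 9.
  Visit 9.
  At 9: no left child.
  At 9: go right to 36.
    36 is a leaf — visit 36.

20 18 13 29 19 9 36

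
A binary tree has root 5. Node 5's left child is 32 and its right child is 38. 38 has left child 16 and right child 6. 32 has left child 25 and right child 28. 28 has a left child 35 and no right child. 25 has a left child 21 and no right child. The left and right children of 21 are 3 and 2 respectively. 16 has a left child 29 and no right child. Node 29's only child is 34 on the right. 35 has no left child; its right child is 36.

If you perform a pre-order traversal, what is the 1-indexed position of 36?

9

Pre-order visits the node, then its left subtree, then its right subtree.
Visit 5.
At 5: go left to 32.
  Visit 32.
  At 32: go left to 25.
    Visit 25.
    At 25: go left to 21.
      Visit 21.
      At 21: go left to 3.
        3 is a leaf — visit 3.
      At 21: go right to 2.
        2 is a leaf — visit 2.
    At 25: no right child.
  At 32: go right to 28.
    Visit 28.
    At 28: go left to 35.
      Visit 35.
      At 35: no left child.
      At 35: go right to 36.
        36 is a leaf — visit 36.
    At 28: no right child.
At 5: go right to 38.
  Visit 38.
  At 38: go left to 16.
    Visit 16.
    At 16: go left to 29.
      Visit 29.
      At 29: no left child.
      At 29: go right to 34.
        34 is a leaf — visit 34.
    At 16: no right child.
  At 38: go right to 6.
    6 is a leaf — visit 6.
Full pre-order sequence: 5, 32, 25, 21, 3, 2, 28, 35, 36, 38, 16, 29, 34, 6.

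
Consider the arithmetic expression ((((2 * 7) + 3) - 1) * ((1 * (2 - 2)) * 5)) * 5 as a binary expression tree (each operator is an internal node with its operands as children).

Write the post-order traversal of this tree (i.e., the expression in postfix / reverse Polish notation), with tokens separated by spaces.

2 7 * 3 + 1 - 1 2 2 - * 5 * * 5 *

Post-order on an expression tree gives postfix notation: for each operator, emit left operand, right operand, then the operator.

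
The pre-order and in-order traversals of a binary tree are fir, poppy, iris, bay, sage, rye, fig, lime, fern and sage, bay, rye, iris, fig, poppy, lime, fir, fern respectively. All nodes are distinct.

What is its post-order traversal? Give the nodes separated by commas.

sage, rye, bay, fig, iris, lime, poppy, fern, fir

The first element of pre-order is the root; it splits in-order into left and right subtrees.
Root fir: left subtree has 7 nodes {sage, bay, rye, iris, fig, poppy, lime}, right has 1 {fern}.
  Root poppy: left subtree has 5 nodes {sage, bay, rye, iris, fig}, right has 1 {lime}.
    Root iris: left subtree has 3 nodes {sage, bay, rye}, right has 1 {fig}.
      Root bay: left subtree has 1 node {sage}, right has 1 {rye}.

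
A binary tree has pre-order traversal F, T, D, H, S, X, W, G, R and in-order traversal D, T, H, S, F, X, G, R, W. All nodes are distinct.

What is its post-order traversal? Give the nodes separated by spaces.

D S H T R G W X F

The first element of pre-order is the root; it splits in-order into left and right subtrees.
Root F: left subtree has 4 nodes {D, T, H, S}, right has 4 {X, G, R, W}.
  Root T: left subtree has 1 node {D}, right has 2 {H, S}.
    Root H: left subtree has 0 nodes { }, right has 1 {S}.
  Root X: left subtree has 0 nodes { }, right has 3 {G, R, W}.
    Root W: left subtree has 2 nodes {G, R}, right has 0 { }.
      Root G: left subtree has 0 nodes { }, right has 1 {R}.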